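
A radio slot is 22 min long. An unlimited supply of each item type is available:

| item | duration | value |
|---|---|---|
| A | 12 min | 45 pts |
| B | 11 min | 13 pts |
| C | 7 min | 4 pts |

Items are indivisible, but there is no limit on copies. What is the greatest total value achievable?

49 pts

Best value-per-unit is A at 45/12; filling with it alone gives 1×45 = 45.
Optimal mix: 1×A + 1×C → duration 19, value 49.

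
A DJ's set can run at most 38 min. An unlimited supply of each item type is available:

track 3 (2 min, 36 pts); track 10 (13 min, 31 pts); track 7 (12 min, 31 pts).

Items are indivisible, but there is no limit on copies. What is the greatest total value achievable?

Best value-per-unit is track 3 at 36/2, and filling with it alone uses duration 19×2=38. No mix of the others beats 19×36 = 684.

684 pts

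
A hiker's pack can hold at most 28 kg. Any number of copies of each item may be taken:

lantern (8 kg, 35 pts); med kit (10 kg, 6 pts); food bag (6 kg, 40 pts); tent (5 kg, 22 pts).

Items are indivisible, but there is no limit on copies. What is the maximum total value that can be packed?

164 pts

Best value-per-unit is food bag at 40/6; filling with it alone gives 4×40 = 160.
Optimal mix: 3×food bag + 2×tent → weight 28, value 164.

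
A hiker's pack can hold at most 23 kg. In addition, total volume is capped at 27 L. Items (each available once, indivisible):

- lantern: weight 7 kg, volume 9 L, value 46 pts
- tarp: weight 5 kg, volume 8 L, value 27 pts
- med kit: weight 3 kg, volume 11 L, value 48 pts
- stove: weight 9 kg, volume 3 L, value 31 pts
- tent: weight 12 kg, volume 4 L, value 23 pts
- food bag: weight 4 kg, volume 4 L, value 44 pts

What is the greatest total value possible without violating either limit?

Feasible sets respecting both limits:
- lantern+med kit+stove+food bag: weight 23, volume 27, value 169
- tarp+med kit+stove+food bag: weight 21, volume 26, value 150
- lantern+med kit+food bag: weight 14, volume 24, value 138
- lantern+med kit+stove: weight 19, volume 23, value 125
Best: 169 pts.

169 pts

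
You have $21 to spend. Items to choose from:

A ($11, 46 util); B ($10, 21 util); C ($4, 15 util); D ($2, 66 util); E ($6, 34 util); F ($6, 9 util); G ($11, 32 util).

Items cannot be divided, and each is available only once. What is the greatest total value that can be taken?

Check high-value combinations within $21:
- A+D+E: cost 11+2+6=19, value 46+66+34=146
- D+E+G: cost 2+6+11=19, value 66+34+32=132
- A+C+D: cost 11+4+2=17, value 46+15+66=127
Best: 146 util.

146 util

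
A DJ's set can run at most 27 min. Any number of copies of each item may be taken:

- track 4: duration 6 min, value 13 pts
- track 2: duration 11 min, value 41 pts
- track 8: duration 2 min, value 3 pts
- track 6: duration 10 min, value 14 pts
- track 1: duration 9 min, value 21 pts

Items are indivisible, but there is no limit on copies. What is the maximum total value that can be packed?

Best value-per-unit is track 2 at 41/11; filling with it alone gives 2×41 = 82.
Optimal mix: 2×track 2 + 2×track 8 → duration 26, value 88.

88 pts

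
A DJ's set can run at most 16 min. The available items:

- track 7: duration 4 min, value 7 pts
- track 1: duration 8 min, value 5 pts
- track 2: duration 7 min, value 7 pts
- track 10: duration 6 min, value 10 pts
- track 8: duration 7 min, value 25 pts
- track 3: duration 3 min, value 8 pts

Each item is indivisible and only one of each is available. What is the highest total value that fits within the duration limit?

43 pts

Check high-value combinations within 16 min:
- track 10+track 8+track 3: duration 6+7+3=16, value 10+25+8=43
- track 7+track 8+track 3: duration 4+7+3=14, value 7+25+8=40
- track 10+track 8: duration 6+7=13, value 10+25=35
- track 8+track 3: duration 7+3=10, value 25+8=33
- track 7+track 8: duration 4+7=11, value 7+25=32
Best: 43 pts.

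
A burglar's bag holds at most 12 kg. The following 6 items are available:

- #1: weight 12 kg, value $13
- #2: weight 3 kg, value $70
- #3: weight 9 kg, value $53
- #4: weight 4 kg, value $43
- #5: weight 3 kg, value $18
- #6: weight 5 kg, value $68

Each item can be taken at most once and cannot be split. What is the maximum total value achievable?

This is a 0/1 knapsack; check combinations near the capacity.
- #2+#4+#6: weight 3+4+5=12, value 70+43+68=181
- #2+#5+#6: weight 3+3+5=11, value 70+18+68=156
- #2+#6: weight 3+5=8, value 70+68=138
Best: $181.

$181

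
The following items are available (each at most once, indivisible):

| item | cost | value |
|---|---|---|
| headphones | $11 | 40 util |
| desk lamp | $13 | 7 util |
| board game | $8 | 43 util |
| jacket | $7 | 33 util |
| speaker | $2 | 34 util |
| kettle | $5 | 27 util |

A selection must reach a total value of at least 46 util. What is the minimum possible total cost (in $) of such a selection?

7

Subsets with value ≥ 46, sorted by total cost:
- speaker+kettle: cost 7, value 61
- jacket+speaker: cost 9, value 67
- board game+speaker: cost 10, value 77
- jacket+kettle: cost 12, value 60
Minimum cost: 7 $.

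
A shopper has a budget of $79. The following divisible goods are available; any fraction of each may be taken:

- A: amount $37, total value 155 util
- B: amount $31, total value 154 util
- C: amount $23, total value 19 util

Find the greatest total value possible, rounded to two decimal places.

318.09

Take in order of value per unit:
- B (154/31 per unit): all 31 → value 154, running total 154.00
- A (155/37 per unit): all 37 → value 155, running total 309.00
- C (19/23 per unit): 11 of 23 → value 11×19/23 = 9.0870, running total 318.09
Total 318.09.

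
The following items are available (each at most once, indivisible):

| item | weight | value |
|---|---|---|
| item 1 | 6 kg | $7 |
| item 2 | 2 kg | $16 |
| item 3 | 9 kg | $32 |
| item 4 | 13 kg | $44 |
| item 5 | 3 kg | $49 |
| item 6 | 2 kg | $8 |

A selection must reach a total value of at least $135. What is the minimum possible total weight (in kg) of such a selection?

Subsets with value ≥ 135, sorted by total weight:
- item 2+item 3+item 4+item 5: weight 27, value 141
- item 2+item 3+item 4+item 5+item 6: weight 29, value 149
- item 1+item 2+item 3+item 4+item 5: weight 33, value 148
Minimum weight: 27 kg.

27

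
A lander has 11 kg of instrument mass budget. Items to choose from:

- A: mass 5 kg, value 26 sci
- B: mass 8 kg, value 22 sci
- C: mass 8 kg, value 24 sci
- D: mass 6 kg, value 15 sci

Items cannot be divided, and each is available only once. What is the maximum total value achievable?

41 sci

This is a 0/1 knapsack; check combinations near the capacity.
- A+D: mass 5+6=11, value 26+15=41
- A: mass 5, value 26
- C: mass 8, value 24
Best: 41 sci.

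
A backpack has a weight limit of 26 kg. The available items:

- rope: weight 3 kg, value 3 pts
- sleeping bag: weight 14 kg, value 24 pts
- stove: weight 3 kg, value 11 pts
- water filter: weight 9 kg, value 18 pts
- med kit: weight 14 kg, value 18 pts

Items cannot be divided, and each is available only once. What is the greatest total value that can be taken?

53 pts

Check high-value combinations within 26 kg:
- sleeping bag+stove+water filter: weight 14+3+9=26, value 24+11+18=53
- stove+water filter+med kit: weight 3+9+14=26, value 11+18+18=47
- rope+sleeping bag+water filter: weight 3+14+9=26, value 3+24+18=45
- sleeping bag+water filter: weight 14+9=23, value 24+18=42
Best: 53 pts.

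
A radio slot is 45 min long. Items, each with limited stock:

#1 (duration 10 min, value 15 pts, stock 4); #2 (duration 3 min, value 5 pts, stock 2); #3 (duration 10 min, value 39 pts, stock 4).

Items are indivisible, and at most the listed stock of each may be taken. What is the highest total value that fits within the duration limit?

Top feasible selections:
- 1×#2 + 4×#3: duration 43, value 161
- 4×#3: duration 40, value 156
Best: 161 pts.

161 pts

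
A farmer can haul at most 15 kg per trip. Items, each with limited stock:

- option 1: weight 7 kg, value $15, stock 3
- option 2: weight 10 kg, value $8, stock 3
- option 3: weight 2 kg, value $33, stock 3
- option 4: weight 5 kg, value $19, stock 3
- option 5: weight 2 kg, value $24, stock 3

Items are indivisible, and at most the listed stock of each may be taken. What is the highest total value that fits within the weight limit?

Best selections within weight 15 and stock limits:
- 3×option 3 + 3×option 5: weight 12, value 171
- 3×option 3 + 1×option 4 + 2×option 5: weight 15, value 166
Best: $171.

$171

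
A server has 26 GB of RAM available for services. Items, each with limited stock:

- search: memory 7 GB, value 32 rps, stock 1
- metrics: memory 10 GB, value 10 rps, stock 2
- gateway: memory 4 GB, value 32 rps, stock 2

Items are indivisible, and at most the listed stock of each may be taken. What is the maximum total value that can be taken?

106 rps

Top feasible selections:
- 1×search + 1×metrics + 2×gateway: memory 25, value 106
- 1×search + 2×gateway: memory 15, value 96
- 1×metrics + 2×gateway: memory 18, value 74
- 1×search + 1×metrics + 1×gateway: memory 21, value 74
Best: 106 rps.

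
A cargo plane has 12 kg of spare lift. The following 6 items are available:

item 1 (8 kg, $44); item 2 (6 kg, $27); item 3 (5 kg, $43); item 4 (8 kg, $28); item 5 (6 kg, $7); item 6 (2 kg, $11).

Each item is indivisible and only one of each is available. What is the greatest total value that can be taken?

Check high-value combinations within 12 kg:
- item 2+item 3: weight 6+5=11, value 27+43=70
- item 1+item 6: weight 8+2=10, value 44+11=55
- item 3+item 6: weight 5+2=7, value 43+11=54
- item 3+item 5: weight 5+6=11, value 43+7=50
- item 1: weight 8, value 44
Best: $70.

$70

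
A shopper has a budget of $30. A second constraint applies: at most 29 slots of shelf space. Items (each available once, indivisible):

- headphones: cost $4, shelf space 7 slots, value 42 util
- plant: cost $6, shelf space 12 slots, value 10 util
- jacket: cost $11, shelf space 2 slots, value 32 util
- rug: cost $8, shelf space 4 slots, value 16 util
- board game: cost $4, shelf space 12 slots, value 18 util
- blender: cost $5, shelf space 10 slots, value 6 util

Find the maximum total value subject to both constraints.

Feasible sets respecting both limits:
- headphones+jacket+rug+board game: cost 27, shelf space 25, value 108
- headphones+plant+jacket+rug: cost 29, shelf space 25, value 100
- headphones+jacket+rug+blender: cost 28, shelf space 23, value 96
- headphones+jacket+board game: cost 19, shelf space 21, value 92
Best: 108 util.

108 util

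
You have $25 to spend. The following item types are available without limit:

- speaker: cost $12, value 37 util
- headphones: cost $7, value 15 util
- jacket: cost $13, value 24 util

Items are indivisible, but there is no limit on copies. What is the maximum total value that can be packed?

74 util

Best value-per-unit is speaker at 37/12, and filling with it alone uses cost 2×12=24. No mix of the others beats 2×37 = 74.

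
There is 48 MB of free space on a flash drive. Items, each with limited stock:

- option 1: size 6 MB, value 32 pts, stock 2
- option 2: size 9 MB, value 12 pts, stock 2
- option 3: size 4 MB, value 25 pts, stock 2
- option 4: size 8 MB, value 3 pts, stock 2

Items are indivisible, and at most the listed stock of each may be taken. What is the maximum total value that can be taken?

141 pts

Best selections within size 48 and stock limits:
- 2×option 1 + 2×option 2 + 2×option 3 + 1×option 4: size 46, value 141
- 2×option 1 + 2×option 2 + 2×option 3: size 38, value 138
Best: 141 pts.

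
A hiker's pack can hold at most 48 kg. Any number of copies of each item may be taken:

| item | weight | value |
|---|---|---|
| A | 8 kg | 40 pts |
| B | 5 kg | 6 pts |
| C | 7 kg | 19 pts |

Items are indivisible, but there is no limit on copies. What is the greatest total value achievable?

240 pts

Best value-per-unit is A at 40/8, and filling with it alone uses weight 6×8=48. No mix of the others beats 6×40 = 240.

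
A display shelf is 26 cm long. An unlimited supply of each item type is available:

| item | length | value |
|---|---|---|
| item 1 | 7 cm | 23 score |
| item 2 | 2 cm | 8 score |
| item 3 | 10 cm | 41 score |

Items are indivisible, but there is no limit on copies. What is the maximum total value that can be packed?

Best value-per-unit is item 3 at 41/10; filling with it alone gives 2×41 = 82.
Optimal mix: 3×item 2 + 2×item 3 → length 26, value 106.

106 score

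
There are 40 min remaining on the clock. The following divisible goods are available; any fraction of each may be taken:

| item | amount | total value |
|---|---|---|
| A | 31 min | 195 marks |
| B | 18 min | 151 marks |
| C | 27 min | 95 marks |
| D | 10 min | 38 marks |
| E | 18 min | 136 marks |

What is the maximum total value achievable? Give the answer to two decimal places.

312.16

Take in order of value per unit:
- B (151/18 per unit): all 18 → value 151, running total 151.00
- E (136/18 per unit): all 18 → value 136, running total 287.00
- A (195/31 per unit): 4 of 31 → value 4×195/31 = 25.1613, running total 312.16
Total 312.16.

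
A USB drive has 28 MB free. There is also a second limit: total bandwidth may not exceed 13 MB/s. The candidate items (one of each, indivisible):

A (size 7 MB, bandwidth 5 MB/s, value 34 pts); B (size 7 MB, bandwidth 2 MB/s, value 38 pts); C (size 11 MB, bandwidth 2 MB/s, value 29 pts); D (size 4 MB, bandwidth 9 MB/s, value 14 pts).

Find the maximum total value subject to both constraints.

Feasible sets respecting both limits:
- A+B+C: size 25, bandwidth 9, value 101
- B+C+D: size 22, bandwidth 13, value 81
- A+B: size 14, bandwidth 7, value 72
Best: 101 pts.

101 pts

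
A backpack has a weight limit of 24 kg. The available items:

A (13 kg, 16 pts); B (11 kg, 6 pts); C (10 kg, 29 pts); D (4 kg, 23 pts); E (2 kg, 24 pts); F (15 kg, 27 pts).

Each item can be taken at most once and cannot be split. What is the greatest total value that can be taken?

Check high-value combinations within 24 kg:
- C+D+E: weight 10+4+2=16, value 29+23+24=76
- D+E+F: weight 4+2+15=21, value 23+24+27=74
- A+D+E: weight 13+4+2=19, value 16+23+24=63
- B+C+E: weight 11+10+2=23, value 6+29+24=59
- C+E: weight 10+2=12, value 29+24=53
Best: 76 pts.

76 pts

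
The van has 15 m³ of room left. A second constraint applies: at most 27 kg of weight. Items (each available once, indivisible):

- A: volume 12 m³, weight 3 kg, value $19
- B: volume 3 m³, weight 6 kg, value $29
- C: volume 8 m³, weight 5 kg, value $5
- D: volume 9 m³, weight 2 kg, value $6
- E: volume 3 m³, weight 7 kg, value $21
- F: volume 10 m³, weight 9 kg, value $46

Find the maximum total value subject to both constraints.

Feasible sets respecting both limits:
- B+F: volume 13, weight 15, value 75
- E+F: volume 13, weight 16, value 67
- B+D+E: volume 15, weight 15, value 56
- B+C+E: volume 14, weight 18, value 55
Best: $75.

$75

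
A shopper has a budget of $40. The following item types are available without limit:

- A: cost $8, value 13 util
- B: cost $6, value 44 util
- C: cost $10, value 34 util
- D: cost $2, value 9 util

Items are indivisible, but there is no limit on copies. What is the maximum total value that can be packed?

Best value-per-unit is B at 44/6; filling with it alone gives 6×44 = 264.
Optimal mix: 6×B + 2×D → cost 40, value 282.

282 util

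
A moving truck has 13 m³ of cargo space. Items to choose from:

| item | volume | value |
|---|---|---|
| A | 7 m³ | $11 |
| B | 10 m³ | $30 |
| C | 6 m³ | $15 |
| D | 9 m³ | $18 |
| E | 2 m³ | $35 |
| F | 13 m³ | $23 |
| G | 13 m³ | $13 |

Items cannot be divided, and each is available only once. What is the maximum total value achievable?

$65

Check high-value combinations within 13 m³:
- B+E: volume 10+2=12, value 30+35=65
- D+E: volume 9+2=11, value 18+35=53
- C+E: volume 6+2=8, value 15+35=50
- A+E: volume 7+2=9, value 11+35=46
Best: $65.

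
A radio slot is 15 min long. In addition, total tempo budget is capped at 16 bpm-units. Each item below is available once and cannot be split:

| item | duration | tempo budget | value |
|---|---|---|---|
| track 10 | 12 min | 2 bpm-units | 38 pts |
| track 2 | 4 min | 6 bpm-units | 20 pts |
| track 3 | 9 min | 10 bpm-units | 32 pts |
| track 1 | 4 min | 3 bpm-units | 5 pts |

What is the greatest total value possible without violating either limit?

Feasible sets respecting both limits:
- track 2+track 3: duration 13, tempo budget 16, value 52
- track 10: duration 12, tempo budget 2, value 38
- track 3+track 1: duration 13, tempo budget 13, value 37
- track 3: duration 9, tempo budget 10, value 32
Best: 52 pts.

52 pts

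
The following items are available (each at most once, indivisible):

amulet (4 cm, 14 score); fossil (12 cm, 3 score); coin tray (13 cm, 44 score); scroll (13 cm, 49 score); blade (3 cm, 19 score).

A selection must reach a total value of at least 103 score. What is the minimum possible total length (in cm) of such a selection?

29

Subsets with value ≥ 103, sorted by total length:
- coin tray+scroll+blade: length 29, value 112
- amulet+coin tray+scroll: length 30, value 107
- amulet+coin tray+scroll+blade: length 33, value 126
- fossil+coin tray+scroll+blade: length 41, value 115
Minimum length: 29 cm.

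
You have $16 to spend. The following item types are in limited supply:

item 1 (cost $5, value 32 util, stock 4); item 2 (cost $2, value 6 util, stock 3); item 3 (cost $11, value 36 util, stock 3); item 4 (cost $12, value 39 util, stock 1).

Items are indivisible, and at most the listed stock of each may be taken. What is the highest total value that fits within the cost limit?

Best selections within cost 16 and stock limits:
- 3×item 1: cost 15, value 96
- 2×item 1 + 3×item 2: cost 16, value 82
Best: 96 util.

96 util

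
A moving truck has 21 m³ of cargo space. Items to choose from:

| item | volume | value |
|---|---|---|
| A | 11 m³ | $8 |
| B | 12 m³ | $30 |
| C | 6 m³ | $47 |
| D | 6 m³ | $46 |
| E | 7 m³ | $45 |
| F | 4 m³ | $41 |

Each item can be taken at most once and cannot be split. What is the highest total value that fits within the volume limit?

Check high-value combinations within 21 m³:
- C+D+E: volume 6+6+7=19, value 47+46+45=138
- C+D+F: volume 6+6+4=16, value 47+46+41=134
- C+E+F: volume 6+7+4=17, value 47+45+41=133
- D+E+F: volume 6+7+4=17, value 46+45+41=132
Best: $138.

$138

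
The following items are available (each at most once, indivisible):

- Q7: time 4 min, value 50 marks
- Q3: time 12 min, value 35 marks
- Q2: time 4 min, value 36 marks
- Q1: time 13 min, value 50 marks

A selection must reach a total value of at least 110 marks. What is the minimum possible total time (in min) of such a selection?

20

Subsets with value ≥ 110, sorted by total time:
- Q7+Q3+Q2: time 20, value 121
- Q7+Q2+Q1: time 21, value 136
- Q7+Q3+Q1: time 29, value 135
- Q3+Q2+Q1: time 29, value 121
Minimum time: 20 min.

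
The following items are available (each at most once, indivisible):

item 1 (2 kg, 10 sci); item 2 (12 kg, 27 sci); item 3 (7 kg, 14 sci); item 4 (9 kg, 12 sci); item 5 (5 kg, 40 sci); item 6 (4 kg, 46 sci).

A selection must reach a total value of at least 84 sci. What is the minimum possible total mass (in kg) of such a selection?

Subsets with value ≥ 84, sorted by total mass:
- item 5+item 6: mass 9, value 86
- item 1+item 5+item 6: mass 11, value 96
- item 3+item 5+item 6: mass 16, value 100
- item 1+item 3+item 5+item 6: mass 18, value 110
Minimum mass: 9 kg.

9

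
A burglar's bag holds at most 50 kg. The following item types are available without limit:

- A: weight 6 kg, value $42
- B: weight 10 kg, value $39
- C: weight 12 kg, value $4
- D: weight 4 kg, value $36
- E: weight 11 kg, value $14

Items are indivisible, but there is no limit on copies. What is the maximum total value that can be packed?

Best value-per-unit is D at 36/4; filling with it alone gives 12×36 = 432.
Optimal mix: 1×A + 11×D → weight 50, value 438.

$438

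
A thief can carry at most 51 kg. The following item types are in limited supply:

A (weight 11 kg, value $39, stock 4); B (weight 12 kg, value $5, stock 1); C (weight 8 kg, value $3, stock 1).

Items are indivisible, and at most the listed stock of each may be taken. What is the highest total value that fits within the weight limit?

$156

Best selections within weight 51 and stock limits:
- 4×A: weight 44, value 156
- 3×A + 1×B: weight 45, value 122
Best: $156.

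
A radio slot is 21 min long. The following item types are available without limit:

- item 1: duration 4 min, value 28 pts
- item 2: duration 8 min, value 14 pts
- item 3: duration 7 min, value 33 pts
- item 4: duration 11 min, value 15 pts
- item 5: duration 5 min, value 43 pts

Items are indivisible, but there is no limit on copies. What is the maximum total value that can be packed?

Best value-per-unit is item 5 at 43/5, and filling with it alone uses duration 4×5=20. No mix of the others beats 4×43 = 172.

172 pts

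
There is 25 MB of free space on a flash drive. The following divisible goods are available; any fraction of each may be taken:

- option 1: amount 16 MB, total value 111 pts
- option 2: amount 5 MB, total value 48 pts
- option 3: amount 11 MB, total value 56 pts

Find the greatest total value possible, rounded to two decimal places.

179.36

Take in order of value per unit:
- option 2 (48/5 per unit): all 5 → value 48, running total 48.00
- option 1 (111/16 per unit): all 16 → value 111, running total 159.00
- option 3 (56/11 per unit): 4 of 11 → value 4×56/11 = 20.3636, running total 179.36
Total 179.36.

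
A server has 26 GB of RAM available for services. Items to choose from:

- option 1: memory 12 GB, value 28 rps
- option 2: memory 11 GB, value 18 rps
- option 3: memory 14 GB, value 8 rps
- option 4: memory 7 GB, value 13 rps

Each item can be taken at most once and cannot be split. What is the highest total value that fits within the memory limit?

Check high-value combinations within 26 GB:
- option 1+option 2: memory 12+11=23, value 28+18=46
- option 1+option 4: memory 12+7=19, value 28+13=41
- option 1+option 3: memory 12+14=26, value 28+8=36
- option 2+option 4: memory 11+7=18, value 18+13=31
Best: 46 rps.

46 rps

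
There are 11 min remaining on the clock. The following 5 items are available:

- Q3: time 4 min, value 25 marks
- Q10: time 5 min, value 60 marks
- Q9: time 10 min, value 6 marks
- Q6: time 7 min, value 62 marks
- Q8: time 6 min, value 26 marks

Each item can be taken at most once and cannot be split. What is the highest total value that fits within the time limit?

87 marks

This is a 0/1 knapsack; check combinations near the capacity.
- Q3+Q6: time 4+7=11, value 25+62=87
- Q10+Q8: time 5+6=11, value 60+26=86
- Q3+Q10: time 4+5=9, value 25+60=85
- Q6: time 7, value 62
Best: 87 marks.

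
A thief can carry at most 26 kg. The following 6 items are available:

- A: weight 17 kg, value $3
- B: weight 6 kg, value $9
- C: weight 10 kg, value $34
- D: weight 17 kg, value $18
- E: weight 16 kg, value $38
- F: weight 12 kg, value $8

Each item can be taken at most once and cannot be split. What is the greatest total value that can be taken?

This is a 0/1 knapsack; check combinations near the capacity.
- C+E: weight 10+16=26, value 34+38=72
- B+E: weight 6+16=22, value 9+38=47
- B+C: weight 6+10=16, value 9+34=43
- C+F: weight 10+12=22, value 34+8=42
- E: weight 16, value 38
Best: $72.

$72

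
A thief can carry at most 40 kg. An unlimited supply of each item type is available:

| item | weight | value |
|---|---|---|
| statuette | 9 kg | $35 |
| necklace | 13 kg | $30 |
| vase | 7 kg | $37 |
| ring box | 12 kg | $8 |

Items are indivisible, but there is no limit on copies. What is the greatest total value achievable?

$185

Best value-per-unit is vase at 37/7, and filling with it alone uses weight 5×7=35. No mix of the others beats 5×37 = 185.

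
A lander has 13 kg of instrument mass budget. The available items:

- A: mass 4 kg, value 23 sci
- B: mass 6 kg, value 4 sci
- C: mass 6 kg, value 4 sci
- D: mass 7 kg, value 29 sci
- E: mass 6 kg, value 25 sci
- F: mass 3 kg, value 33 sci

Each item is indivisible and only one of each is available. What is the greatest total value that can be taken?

Check high-value combinations within 13 kg:
- A+E+F: mass 4+6+3=13, value 23+25+33=81
- D+F: mass 7+3=10, value 29+33=62
- A+B+F: mass 4+6+3=13, value 23+4+33=60
- A+C+F: mass 4+6+3=13, value 23+4+33=60
Best: 81 sci.

81 sci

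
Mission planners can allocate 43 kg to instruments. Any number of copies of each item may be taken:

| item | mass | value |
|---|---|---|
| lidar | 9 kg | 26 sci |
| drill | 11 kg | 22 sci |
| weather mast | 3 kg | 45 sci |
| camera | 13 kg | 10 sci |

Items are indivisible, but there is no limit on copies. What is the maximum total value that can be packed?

Best value-per-unit is weather mast at 45/3, and filling with it alone uses mass 14×3=42. No mix of the others beats 14×45 = 630.

630 sci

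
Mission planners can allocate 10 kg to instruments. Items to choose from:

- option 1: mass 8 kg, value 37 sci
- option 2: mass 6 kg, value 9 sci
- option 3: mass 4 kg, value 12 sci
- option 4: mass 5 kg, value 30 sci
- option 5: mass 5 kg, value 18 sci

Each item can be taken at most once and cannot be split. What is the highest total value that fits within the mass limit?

48 sci

This is a 0/1 knapsack; check combinations near the capacity.
- option 4+option 5: mass 5+5=10, value 30+18=48
- option 3+option 4: mass 4+5=9, value 12+30=42
- option 1: mass 8, value 37
Best: 48 sci.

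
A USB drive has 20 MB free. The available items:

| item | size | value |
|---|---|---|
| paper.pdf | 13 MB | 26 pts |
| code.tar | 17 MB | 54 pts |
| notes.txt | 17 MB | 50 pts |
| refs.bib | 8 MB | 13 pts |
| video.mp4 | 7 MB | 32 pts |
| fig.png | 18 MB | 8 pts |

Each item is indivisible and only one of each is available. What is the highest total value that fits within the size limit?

58 pts

Check high-value combinations within 20 MB:
- paper.pdf+video.mp4: size 13+7=20, value 26+32=58
- code.tar: size 17, value 54
- notes.txt: size 17, value 50
- refs.bib+video.mp4: size 8+7=15, value 13+32=45
- video.mp4: size 7, value 32
Best: 58 pts.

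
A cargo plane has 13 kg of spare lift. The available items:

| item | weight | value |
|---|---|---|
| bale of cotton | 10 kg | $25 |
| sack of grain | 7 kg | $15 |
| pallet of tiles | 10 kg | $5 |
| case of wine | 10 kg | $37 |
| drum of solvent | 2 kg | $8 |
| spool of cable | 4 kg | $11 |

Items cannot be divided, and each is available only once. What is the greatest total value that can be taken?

Check high-value combinations within 13 kg:
- case of wine+drum of solvent: weight 10+2=12, value 37+8=45
- case of wine: weight 10, value 37
- sack of grain+drum of solvent+spool of cable: weight 7+2+4=13, value 15+8+11=34
- bale of cotton+drum of solvent: weight 10+2=12, value 25+8=33
Best: $45.

$45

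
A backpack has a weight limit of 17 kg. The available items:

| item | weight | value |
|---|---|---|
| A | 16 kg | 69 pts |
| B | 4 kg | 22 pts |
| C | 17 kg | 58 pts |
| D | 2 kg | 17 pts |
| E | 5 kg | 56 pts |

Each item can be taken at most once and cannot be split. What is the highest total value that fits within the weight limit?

95 pts

Check high-value combinations within 17 kg:
- B+D+E: weight 4+2+5=11, value 22+17+56=95
- B+E: weight 4+5=9, value 22+56=78
- D+E: weight 2+5=7, value 17+56=73
- A: weight 16, value 69
- C: weight 17, value 58
Best: 95 pts.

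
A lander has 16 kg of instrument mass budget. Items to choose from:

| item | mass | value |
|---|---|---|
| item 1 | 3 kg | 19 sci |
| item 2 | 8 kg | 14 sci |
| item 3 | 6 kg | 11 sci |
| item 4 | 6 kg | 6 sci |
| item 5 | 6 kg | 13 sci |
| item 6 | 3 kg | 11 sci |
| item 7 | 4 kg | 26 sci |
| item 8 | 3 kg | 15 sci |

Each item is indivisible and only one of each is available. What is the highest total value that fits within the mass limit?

Check high-value combinations within 16 kg:
- item 1+item 5+item 7+item 8: mass 3+6+4+3=16, value 19+13+26+15=73
- item 1+item 6+item 7+item 8: mass 3+3+4+3=13, value 19+11+26+15=71
- item 1+item 3+item 7+item 8: mass 3+6+4+3=16, value 19+11+26+15=71
- item 1+item 5+item 6+item 7: mass 3+6+3+4=16, value 19+13+11+26=69
Best: 73 sci.

73 sci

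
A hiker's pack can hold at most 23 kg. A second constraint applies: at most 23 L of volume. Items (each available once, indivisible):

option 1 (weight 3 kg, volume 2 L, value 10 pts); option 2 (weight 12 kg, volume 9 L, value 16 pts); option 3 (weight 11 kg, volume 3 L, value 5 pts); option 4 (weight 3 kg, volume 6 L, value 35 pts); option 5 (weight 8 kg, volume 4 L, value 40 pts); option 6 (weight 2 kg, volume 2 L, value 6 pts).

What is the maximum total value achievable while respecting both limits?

91 pts

Feasible sets respecting both limits:
- option 2+option 4+option 5: weight 23, volume 19, value 91
- option 1+option 4+option 5+option 6: weight 16, volume 14, value 91
- option 1+option 4+option 5: weight 14, volume 12, value 85
- option 4+option 5+option 6: weight 13, volume 12, value 81
Best: 91 pts.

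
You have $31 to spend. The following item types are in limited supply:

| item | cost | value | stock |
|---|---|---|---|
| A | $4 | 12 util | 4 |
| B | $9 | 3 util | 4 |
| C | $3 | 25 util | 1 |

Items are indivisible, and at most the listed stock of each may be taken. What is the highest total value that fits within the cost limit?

76 util

Best selections within cost 31 and stock limits:
- 4×A + 1×B + 1×C: cost 28, value 76
- 4×A + 1×C: cost 19, value 73
Best: 76 util.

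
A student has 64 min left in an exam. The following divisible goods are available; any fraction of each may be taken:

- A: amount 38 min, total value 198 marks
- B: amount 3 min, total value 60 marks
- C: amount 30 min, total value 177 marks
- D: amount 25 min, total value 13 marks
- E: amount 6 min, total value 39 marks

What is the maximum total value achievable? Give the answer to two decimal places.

Take in order of value per unit:
- B (60/3 per unit): all 3 → value 60, running total 60.00
- E (39/6 per unit): all 6 → value 39, running total 99.00
- C (177/30 per unit): all 30 → value 177, running total 276.00
- A (198/38 per unit): 25 of 38 → value 25×198/38 = 130.2632, running total 406.26
Total 406.26.

406.26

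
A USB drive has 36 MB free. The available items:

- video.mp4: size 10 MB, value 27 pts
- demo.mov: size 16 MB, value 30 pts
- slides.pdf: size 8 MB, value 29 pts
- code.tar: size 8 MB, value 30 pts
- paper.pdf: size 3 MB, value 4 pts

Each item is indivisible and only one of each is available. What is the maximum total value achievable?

Check high-value combinations within 36 MB:
- demo.mov+slides.pdf+code.tar+paper.pdf: size 16+8+8+3=35, value 30+29+30+4=93
- video.mp4+slides.pdf+code.tar+paper.pdf: size 10+8+8+3=29, value 27+29+30+4=90
- demo.mov+slides.pdf+code.tar: size 16+8+8=32, value 30+29+30=89
- video.mp4+demo.mov+code.tar: size 10+16+8=34, value 27+30+30=87
Best: 93 pts.

93 pts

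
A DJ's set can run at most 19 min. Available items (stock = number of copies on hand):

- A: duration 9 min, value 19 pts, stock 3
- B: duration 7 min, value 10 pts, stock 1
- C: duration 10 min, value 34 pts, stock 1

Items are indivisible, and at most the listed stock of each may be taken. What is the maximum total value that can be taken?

Top feasible selections:
- 1×A + 1×C: duration 19, value 53
- 1×B + 1×C: duration 17, value 44
Best: 53 pts.

53 pts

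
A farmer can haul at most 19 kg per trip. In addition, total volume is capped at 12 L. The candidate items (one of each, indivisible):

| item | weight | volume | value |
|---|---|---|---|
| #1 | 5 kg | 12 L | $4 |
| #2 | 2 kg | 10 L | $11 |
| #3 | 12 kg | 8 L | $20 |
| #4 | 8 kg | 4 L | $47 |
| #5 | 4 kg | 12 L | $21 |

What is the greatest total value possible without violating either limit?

Feasible sets respecting both limits:
- #4: weight 8, volume 4, value 47
- #5: weight 4, volume 12, value 21
- #3: weight 12, volume 8, value 20
- #2: weight 2, volume 10, value 11
Best: $47.

$47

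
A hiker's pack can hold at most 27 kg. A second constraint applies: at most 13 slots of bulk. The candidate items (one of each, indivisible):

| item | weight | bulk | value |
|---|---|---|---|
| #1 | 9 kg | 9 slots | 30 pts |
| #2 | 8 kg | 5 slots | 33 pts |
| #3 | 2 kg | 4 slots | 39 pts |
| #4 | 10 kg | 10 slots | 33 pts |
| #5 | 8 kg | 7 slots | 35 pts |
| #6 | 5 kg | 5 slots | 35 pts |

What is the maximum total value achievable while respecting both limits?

74 pts

Feasible sets respecting both limits:
- #3+#5: weight 10, bulk 11, value 74
- #3+#6: weight 7, bulk 9, value 74
- #2+#3: weight 10, bulk 9, value 72
Best: 74 pts.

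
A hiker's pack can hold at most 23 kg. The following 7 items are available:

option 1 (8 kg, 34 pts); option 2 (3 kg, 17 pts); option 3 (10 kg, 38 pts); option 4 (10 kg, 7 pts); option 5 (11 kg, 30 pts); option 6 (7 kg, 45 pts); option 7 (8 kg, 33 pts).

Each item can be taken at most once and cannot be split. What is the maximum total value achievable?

112 pts

Check high-value combinations within 23 kg:
- option 1+option 6+option 7: weight 8+7+8=23, value 34+45+33=112
- option 2+option 3+option 6: weight 3+10+7=20, value 17+38+45=100
- option 1+option 2+option 6: weight 8+3+7=18, value 34+17+45=96
- option 2+option 6+option 7: weight 3+7+8=18, value 17+45+33=95
Best: 112 pts.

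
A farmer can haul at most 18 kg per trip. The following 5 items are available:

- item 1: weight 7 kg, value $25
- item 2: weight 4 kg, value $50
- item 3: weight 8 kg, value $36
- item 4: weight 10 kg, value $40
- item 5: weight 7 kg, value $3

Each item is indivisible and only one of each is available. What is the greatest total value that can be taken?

$90

Check high-value combinations within 18 kg:
- item 2+item 4: weight 4+10=14, value 50+40=90
- item 2+item 3: weight 4+8=12, value 50+36=86
- item 1+item 2+item 5: weight 7+4+7=18, value 25+50+3=78
Best: $90.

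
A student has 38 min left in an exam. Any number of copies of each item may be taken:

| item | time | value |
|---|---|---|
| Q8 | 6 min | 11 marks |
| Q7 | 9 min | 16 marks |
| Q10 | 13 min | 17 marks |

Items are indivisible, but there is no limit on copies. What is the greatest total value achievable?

Best value-per-unit is Q8 at 11/6, and filling with it alone uses time 6×6=36. No mix of the others beats 6×11 = 66.

66 marks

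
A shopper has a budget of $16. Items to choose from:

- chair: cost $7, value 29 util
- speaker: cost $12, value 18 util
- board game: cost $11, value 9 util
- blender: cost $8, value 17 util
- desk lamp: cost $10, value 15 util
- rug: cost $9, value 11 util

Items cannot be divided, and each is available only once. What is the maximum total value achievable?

46 util

Check high-value combinations within $16:
- chair+blender: cost 7+8=15, value 29+17=46
- chair+rug: cost 7+9=16, value 29+11=40
- chair: cost 7, value 29
- speaker: cost 12, value 18
Best: 46 util.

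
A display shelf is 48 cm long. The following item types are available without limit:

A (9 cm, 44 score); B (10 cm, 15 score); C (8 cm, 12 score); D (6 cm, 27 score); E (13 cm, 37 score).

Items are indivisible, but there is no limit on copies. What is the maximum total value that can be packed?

230 score

Best value-per-unit is A at 44/9; filling with it alone gives 5×44 = 220.
Optimal mix: 4×A + 2×D → length 48, value 230.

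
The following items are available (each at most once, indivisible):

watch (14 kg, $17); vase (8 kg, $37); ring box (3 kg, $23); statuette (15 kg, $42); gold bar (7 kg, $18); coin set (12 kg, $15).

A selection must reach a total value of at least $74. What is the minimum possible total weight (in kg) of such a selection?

Subsets with value ≥ 74, sorted by total weight:
- vase+ring box+gold bar: weight 18, value 78
- vase+statuette: weight 23, value 79
- vase+ring box+coin set: weight 23, value 75
- ring box+statuette+gold bar: weight 25, value 83
Minimum weight: 18 kg.

18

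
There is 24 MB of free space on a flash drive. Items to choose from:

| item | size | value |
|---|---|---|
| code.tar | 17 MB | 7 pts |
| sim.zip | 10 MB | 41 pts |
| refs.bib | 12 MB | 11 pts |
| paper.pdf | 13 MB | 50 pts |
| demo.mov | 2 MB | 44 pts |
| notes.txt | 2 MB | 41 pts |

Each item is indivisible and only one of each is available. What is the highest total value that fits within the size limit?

Check high-value combinations within 24 MB:
- paper.pdf+demo.mov+notes.txt: size 13+2+2=17, value 50+44+41=135
- sim.zip+demo.mov+notes.txt: size 10+2+2=14, value 41+44+41=126
- refs.bib+demo.mov+notes.txt: size 12+2+2=16, value 11+44+41=96
- sim.zip+refs.bib+demo.mov: size 10+12+2=24, value 41+11+44=96
Best: 135 pts.

135 pts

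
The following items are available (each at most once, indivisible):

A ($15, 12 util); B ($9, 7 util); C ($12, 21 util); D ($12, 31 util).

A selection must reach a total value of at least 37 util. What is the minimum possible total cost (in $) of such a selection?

21

Subsets with value ≥ 37, sorted by total cost:
- B+D: cost 21, value 38
- C+D: cost 24, value 52
- A+D: cost 27, value 43
Minimum cost: 21 $.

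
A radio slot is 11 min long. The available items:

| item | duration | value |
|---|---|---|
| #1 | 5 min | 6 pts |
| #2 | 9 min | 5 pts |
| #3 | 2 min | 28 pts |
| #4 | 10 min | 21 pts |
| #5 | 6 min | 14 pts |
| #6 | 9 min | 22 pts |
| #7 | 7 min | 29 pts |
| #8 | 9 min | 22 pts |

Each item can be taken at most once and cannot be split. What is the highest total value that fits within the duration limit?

Check high-value combinations within 11 min:
- #3+#7: duration 2+7=9, value 28+29=57
- #3+#6: duration 2+9=11, value 28+22=50
- #3+#8: duration 2+9=11, value 28+22=50
Best: 57 pts.

57 pts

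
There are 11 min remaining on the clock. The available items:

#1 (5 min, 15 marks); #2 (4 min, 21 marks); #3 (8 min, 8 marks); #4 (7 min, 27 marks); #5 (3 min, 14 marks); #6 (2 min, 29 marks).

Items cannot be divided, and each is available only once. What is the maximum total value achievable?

65 marks

Check high-value combinations within 11 min:
- #1+#2+#6: time 5+4+2=11, value 15+21+29=65
- #2+#5+#6: time 4+3+2=9, value 21+14+29=64
- #1+#5+#6: time 5+3+2=10, value 15+14+29=58
- #4+#6: time 7+2=9, value 27+29=56
- #2+#6: time 4+2=6, value 21+29=50
Best: 65 marks.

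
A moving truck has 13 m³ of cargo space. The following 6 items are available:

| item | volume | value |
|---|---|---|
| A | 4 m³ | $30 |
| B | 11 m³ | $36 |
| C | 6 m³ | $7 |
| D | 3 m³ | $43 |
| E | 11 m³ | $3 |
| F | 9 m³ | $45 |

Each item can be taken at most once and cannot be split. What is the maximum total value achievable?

$88

Check high-value combinations within 13 m³:
- D+F: volume 3+9=12, value 43+45=88
- A+C+D: volume 4+6+3=13, value 30+7+43=80
- A+F: volume 4+9=13, value 30+45=75
Best: $88.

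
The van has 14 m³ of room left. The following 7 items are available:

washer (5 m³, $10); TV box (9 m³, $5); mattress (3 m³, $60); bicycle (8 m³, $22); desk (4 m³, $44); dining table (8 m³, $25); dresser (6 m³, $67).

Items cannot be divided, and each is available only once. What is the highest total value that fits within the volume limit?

$171

Check high-value combinations within 14 m³:
- mattress+desk+dresser: volume 3+4+6=13, value 60+44+67=171
- washer+mattress+dresser: volume 5+3+6=14, value 10+60+67=137
- mattress+dresser: volume 3+6=9, value 60+67=127
Best: $171.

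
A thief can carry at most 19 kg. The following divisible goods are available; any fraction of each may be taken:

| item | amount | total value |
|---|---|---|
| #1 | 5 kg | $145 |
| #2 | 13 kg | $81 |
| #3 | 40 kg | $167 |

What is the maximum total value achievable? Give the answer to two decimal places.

Take in order of value per unit:
- #1 (145/5 per unit): all 5 → value 145, running total 145.00
- #2 (81/13 per unit): all 13 → value 81, running total 226.00
- #3 (167/40 per unit): 1 of 40 → value 1×167/40 = 4.1750, running total 230.18
Total 230.18.

230.18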